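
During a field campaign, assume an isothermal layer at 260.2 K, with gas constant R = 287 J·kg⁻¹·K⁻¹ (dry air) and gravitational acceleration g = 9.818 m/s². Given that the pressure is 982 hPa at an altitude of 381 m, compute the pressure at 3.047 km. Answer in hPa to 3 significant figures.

Scale height: H = RT/g = 287 × 260.2 / 9.818 = 7606.2 m.
Between two levels, P₂ = P₁ exp(−Δz/H) with Δz = z₂ − z₁.
Δz = 3047.0 − 381.00 = 2666.0 m; Δz/H = 2666.0/7606.2 = 0.35050.
P₂ = 982 × exp(−0.35050) = 982 × 0.70434 = 691.66 hPa.

P ≈ 692 hPa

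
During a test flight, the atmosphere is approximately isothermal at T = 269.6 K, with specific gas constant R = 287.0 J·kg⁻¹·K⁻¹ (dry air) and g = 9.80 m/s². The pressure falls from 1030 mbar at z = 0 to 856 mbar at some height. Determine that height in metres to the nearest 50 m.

z ≈ 1450 m

Scale height: H = RT/g = 287.0 × 269.6 / 9.80 = 7895.4 m.
Invert the barometric formula: z = H ln(P₀/P).
P₀/P = 1030/856 = 1.2033; ln(1.2033) = 0.18507.
z = 7895.4 × 0.18507 = 1461.2 m.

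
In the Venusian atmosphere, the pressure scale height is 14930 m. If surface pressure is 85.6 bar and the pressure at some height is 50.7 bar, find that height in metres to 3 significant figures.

Invert the barometric formula: z = H ln(P₀/P).
P₀/P = 85.6/50.7 = 1.6884; ln(1.6884) = 0.52378.
z = 14930 × 0.52378 = 7820.0 m.

z ≈ 7820 m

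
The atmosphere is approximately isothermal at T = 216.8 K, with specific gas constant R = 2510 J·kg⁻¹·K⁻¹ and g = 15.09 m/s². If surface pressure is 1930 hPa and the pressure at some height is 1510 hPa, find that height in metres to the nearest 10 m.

z ≈ 8850 m

Scale height: H = RT/g = 2510 × 216.8 / 15.09 = 36061 m.
Invert the barometric formula: z = H ln(P₀/P).
P₀/P = 1930/1510 = 1.2781; ln(1.2781) = 0.24537.
z = 36061 × 0.24537 = 8848.3 m.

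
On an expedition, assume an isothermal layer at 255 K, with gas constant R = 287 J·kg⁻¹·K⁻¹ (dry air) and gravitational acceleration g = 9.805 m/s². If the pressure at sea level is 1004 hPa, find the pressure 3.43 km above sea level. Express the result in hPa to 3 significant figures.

P ≈ 634 hPa

Scale height: H = RT/g = 287 × 255 / 9.805 = 7464.0 m.
Barometric formula: P = P₀ exp(−z/H).
z/H = 3430.0/7464.0 = 0.45954; exp(−0.45954) = 0.63157.
P = 1004 × 0.63157 = 634.10 hPa.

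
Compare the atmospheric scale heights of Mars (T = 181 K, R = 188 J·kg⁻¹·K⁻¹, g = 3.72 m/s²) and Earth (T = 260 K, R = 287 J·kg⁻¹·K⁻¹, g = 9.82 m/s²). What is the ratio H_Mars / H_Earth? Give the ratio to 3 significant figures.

H = RT/g for each body.
H_Mars = 188 × 181 / 3.72 = 9147.3 m.
H_Earth = 287 × 260 / 9.82 = 7598.8 m.
H_Mars/H_Earth = 9147.3/7598.8 = 1.2038.

H_Mars/H_Earth ≈ 1.20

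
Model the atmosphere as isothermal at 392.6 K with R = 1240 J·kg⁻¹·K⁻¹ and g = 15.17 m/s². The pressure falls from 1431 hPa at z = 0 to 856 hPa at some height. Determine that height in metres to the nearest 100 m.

z ≈ 16500 m

Scale height: H = RT/g = 1240 × 392.6 / 15.17 = 32091 m.
Invert the barometric formula: z = H ln(P₀/P).
P₀/P = 1431/856 = 1.6717; ln(1.6717) = 0.51384.
z = 32091 × 0.51384 = 16490 m.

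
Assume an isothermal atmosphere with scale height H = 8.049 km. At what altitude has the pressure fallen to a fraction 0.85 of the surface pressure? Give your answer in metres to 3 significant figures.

z ≈ 1310 m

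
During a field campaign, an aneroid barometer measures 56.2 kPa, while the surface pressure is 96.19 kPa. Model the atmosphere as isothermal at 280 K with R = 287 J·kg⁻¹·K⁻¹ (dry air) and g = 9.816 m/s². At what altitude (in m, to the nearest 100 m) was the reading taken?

z ≈ 4400 m

Scale height: H = RT/g = 287 × 280 / 9.816 = 8186.6 m.
Invert the barometric formula: z = H ln(P₀/P).
P₀/P = 96.19/56.2 = 1.7116; ln(1.7116) = 0.53743.
z = 8186.6 × 0.53743 = 4399.7 m.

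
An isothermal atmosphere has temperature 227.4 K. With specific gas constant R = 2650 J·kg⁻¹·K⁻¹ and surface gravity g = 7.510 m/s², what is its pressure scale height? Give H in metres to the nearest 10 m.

The scale height of an isothermal atmosphere is H = RT/g.
H = 2650 × 227.4 / 7.510 = 602610/7.510 = 80241 m.

H ≈ 80240 m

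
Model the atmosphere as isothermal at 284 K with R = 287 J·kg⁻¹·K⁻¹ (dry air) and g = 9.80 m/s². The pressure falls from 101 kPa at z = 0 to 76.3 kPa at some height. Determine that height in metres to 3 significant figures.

Scale height: H = RT/g = 287 × 284 / 9.80 = 8317.1 m.
Invert the barometric formula: z = H ln(P₀/P).
P₀/P = 101/76.3 = 1.3237; ln(1.3237) = 0.28043.
z = 8317.1 × 0.28043 = 2332.4 m.

z ≈ 2330 m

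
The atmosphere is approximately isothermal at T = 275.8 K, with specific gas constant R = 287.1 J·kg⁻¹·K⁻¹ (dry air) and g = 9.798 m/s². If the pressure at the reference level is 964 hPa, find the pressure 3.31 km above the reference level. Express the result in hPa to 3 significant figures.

Scale height: H = RT/g = 287.1 × 275.8 / 9.798 = 8081.5 m.
Barometric formula: P = P₀ exp(−z/H).
z/H = 3310.0/8081.5 = 0.40958; exp(−0.40958) = 0.66393.
P = 964 × 0.66393 = 640.03 hPa.

P ≈ 640 hPa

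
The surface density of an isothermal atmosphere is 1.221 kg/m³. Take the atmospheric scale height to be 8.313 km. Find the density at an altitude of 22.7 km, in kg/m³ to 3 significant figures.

In an isothermal atmosphere, density decays like pressure: ρ = ρ₀ exp(−z/H).
z/H = 22700/8313.0 = 2.7307; exp(−2.7307) = 0.065174.
ρ = 1.221 × 0.065174 = 0.079577 kg/m³.

ρ ≈ 0.0796 kg/m³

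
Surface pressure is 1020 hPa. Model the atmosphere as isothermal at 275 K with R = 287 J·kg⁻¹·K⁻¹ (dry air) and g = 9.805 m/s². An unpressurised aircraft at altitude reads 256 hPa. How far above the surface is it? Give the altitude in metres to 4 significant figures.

Scale height: H = RT/g = 287 × 275 / 9.805 = 8049.5 m.
Invert the barometric formula: z = H ln(P₀/P).
P₀/P = 1020/256 = 3.9844; ln(3.9844) = 1.3824.
z = 8049.5 × 1.3824 = 11128 m.

z ≈ 11130 m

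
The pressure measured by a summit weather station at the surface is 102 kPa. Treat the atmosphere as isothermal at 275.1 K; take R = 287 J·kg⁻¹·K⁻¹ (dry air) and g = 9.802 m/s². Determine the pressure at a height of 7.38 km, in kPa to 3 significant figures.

P ≈ 40.8 kPa

Scale height: H = RT/g = 287 × 275.1 / 9.802 = 8054.9 m.
Barometric formula: P = P₀ exp(−z/H).
z/H = 7380.0/8054.9 = 0.91621; exp(−0.91621) = 0.40003.
P = 102 × 0.40003 = 40.803 kPa.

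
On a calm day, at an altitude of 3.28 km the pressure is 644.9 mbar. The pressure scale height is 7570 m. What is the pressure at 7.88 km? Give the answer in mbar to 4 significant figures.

P ≈ 351.2 mbar

Between two levels, P₂ = P₁ exp(−Δz/H) with Δz = z₂ − z₁.
Δz = 7880.0 − 3280.0 = 4600.0 m; Δz/H = 4600.0/7570.0 = 0.60766.
P₂ = 644.9 × exp(−0.60766) = 644.9 × 0.54462 = 351.23 mbar.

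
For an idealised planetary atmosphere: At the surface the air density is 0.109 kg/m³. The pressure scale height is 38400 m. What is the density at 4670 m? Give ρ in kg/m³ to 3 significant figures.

ρ ≈ 0.0965 kg/m³

In an isothermal atmosphere, density decays like pressure: ρ = ρ₀ exp(−z/H).
z/H = 4670.0/38400 = 0.12161; exp(−0.12161) = 0.88549.
ρ = 0.109 × 0.88549 = 0.096518 kg/m³.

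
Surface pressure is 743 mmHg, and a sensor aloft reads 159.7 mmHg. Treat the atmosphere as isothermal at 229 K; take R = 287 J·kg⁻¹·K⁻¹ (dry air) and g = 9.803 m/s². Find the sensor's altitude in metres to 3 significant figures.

z ≈ 10300 m

Scale height: H = RT/g = 287 × 229 / 9.803 = 6704.4 m.
Invert the barometric formula: z = H ln(P₀/P).
P₀/P = 743/159.7 = 4.6525; ln(4.6525) = 1.5374.
z = 6704.4 × 1.5374 = 10307 m.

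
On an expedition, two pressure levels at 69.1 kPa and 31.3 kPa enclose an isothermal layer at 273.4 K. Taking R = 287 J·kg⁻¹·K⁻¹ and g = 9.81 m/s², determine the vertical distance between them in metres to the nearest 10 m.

Hypsometric equation: Δz = (R T̄/g) ln(P₁/P₂).
R T̄/g = 287 × 273.4 / 9.81 = 7998.6 m.
ln(69.1/31.3) = ln(2.2077) = 0.79195.
Δz = 7998.6 × 0.79195 = 6334.5 m.

Δz ≈ 6330 m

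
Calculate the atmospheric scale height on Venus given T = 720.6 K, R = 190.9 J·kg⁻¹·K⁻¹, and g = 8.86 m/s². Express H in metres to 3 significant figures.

The scale height of an isothermal atmosphere is H = RT/g.
H = 190.9 × 720.6 / 8.86 = 137560/8.86 = 15526 m.

H ≈ 15500 m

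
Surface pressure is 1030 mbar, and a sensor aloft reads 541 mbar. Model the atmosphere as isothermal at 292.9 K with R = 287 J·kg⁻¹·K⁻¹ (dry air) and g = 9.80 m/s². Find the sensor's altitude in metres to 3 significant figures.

Scale height: H = RT/g = 287 × 292.9 / 9.80 = 8577.8 m.
Invert the barometric formula: z = H ln(P₀/P).
P₀/P = 1030/541 = 1.9039; ln(1.9039) = 0.64390.
z = 8577.8 × 0.64390 = 5523.2 m.

z ≈ 5520 m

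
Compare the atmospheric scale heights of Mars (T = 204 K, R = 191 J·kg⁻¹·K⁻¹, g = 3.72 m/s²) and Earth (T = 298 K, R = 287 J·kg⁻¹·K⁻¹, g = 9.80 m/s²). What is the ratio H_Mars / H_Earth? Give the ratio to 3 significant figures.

H = RT/g for each body.
H_Mars = 191 × 204 / 3.72 = 10474 m.
H_Earth = 287 × 298 / 9.80 = 8727.1 m.
H_Mars/H_Earth = 10474/8727.1 = 1.2002.

H_Mars/H_Earth ≈ 1.20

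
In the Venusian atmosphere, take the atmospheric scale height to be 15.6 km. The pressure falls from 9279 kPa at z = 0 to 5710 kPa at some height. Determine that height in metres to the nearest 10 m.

z ≈ 7570 m

Invert the barometric formula: z = H ln(P₀/P).
P₀/P = 9279/5710 = 1.6250; ln(1.6250) = 0.48551.
z = 15600 × 0.48551 = 7574.0 m.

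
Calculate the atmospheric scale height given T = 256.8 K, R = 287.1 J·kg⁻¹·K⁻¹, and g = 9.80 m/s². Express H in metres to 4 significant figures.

H ≈ 7523 m

The scale height of an isothermal atmosphere is H = RT/g.
H = 287.1 × 256.8 / 9.80 = 73727/9.80 = 7523.2 m.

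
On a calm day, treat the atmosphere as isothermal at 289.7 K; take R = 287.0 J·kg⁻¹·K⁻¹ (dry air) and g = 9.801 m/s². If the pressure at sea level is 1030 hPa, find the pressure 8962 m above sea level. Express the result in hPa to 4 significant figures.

P ≈ 358.1 hPa

Scale height: H = RT/g = 287.0 × 289.7 / 9.801 = 8483.2 m.
Barometric formula: P = P₀ exp(−z/H).
z/H = 8962.0/8483.2 = 1.0564; exp(−1.0564) = 0.34771.
P = 1030 × 0.34771 = 358.14 hPa.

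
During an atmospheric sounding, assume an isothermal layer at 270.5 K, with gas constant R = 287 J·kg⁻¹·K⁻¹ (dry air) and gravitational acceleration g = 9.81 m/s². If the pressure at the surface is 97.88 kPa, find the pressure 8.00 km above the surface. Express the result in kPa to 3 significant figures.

Scale height: H = RT/g = 287 × 270.5 / 9.81 = 7913.7 m.
Barometric formula: P = P₀ exp(−z/H).
z/H = 8000.0/7913.7 = 1.0109; exp(−1.0109) = 0.36389.
P = 97.88 × 0.36389 = 35.618 kPa.

P ≈ 35.6 kPa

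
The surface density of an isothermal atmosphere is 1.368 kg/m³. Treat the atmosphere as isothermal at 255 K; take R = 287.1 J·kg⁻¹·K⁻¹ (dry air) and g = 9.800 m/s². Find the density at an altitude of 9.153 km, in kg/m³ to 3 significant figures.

Scale height: H = RT/g = 287.1 × 255 / 9.800 = 7470.5 m.
In an isothermal atmosphere, density decays like pressure: ρ = ρ₀ exp(−z/H).
z/H = 9153.0/7470.5 = 1.2252; exp(−1.2252) = 0.29370.
ρ = 1.368 × 0.29370 = 0.40178 kg/m³.

ρ ≈ 0.402 kg/m³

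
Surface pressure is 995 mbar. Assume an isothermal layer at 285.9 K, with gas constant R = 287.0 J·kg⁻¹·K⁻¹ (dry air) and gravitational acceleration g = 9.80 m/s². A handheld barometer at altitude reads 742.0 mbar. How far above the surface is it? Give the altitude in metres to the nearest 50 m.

z ≈ 2450 m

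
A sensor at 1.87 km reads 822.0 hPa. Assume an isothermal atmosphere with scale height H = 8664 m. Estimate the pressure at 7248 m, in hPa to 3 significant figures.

Between two levels, P₂ = P₁ exp(−Δz/H) with Δz = z₂ − z₁.
Δz = 7248.0 − 1870.0 = 5378.0 m; Δz/H = 5378.0/8664.0 = 0.62073.
P₂ = 822.0 × exp(−0.62073) = 822.0 × 0.53755 = 441.87 hPa.

P ≈ 442 hPa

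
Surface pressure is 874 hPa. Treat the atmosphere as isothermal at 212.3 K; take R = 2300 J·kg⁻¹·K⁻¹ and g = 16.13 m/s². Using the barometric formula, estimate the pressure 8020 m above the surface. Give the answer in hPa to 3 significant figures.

P ≈ 671 hPa

Scale height: H = RT/g = 2300 × 212.3 / 16.13 = 30272 m.
Barometric formula: P = P₀ exp(−z/H).
z/H = 8020.0/30272 = 0.26493; exp(−0.26493) = 0.76726.
P = 874 × 0.76726 = 670.59 hPa.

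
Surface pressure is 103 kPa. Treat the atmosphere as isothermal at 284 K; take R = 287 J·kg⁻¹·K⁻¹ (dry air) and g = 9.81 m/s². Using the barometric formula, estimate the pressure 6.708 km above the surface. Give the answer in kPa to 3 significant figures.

P ≈ 45.9 kPa

Scale height: H = RT/g = 287 × 284 / 9.81 = 8308.7 m.
Barometric formula: P = P₀ exp(−z/H).
z/H = 6708.0/8308.7 = 0.80735; exp(−0.80735) = 0.44604.
P = 103 × 0.44604 = 45.942 kPa.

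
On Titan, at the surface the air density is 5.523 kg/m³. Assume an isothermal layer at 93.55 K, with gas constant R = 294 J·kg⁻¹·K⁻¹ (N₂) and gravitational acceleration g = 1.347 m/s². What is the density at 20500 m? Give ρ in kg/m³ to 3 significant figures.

Scale height: H = RT/g = 294 × 93.55 / 1.347 = 20418 m.
In an isothermal atmosphere, density decays like pressure: ρ = ρ₀ exp(−z/H).
z/H = 20500/20418 = 1.0040; exp(−1.0040) = 0.36641.
ρ = 5.523 × 0.36641 = 2.0237 kg/m³.

ρ ≈ 2.02 kg/m³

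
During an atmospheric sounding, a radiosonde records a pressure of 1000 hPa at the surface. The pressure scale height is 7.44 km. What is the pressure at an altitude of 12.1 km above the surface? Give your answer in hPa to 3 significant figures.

Barometric formula: P = P₀ exp(−z/H).
z/H = 12100/7440.0 = 1.6263; exp(−1.6263) = 0.19666.
P = 1000 × 0.19666 = 196.66 hPa.

P ≈ 197 hPa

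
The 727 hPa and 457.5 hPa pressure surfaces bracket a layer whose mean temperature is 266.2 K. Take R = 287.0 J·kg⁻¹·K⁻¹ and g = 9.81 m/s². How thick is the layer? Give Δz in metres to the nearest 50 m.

Δz ≈ 3600 m

Hypsometric equation: Δz = (R T̄/g) ln(P₁/P₂).
R T̄/g = 287.0 × 266.2 / 9.81 = 7787.9 m.
ln(727/457.5) = ln(1.5891) = 0.46317.
Δz = 7787.9 × 0.46317 = 3607.1 m.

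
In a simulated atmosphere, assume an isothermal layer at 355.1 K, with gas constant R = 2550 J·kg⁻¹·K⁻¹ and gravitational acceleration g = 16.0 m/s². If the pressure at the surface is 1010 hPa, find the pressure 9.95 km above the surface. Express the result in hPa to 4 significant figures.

P ≈ 847.2 hPa

Scale height: H = RT/g = 2550 × 355.1 / 16.0 = 56594 m.
Barometric formula: P = P₀ exp(−z/H).
z/H = 9950.0/56594 = 0.17581; exp(−0.17581) = 0.83878.
P = 1010 × 0.83878 = 847.17 hPa.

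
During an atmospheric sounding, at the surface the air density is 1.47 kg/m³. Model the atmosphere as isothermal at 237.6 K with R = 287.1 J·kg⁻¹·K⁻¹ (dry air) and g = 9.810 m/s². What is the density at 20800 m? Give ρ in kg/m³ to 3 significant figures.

Scale height: H = RT/g = 287.1 × 237.6 / 9.810 = 6953.6 m.
In an isothermal atmosphere, density decays like pressure: ρ = ρ₀ exp(−z/H).
z/H = 20800/6953.6 = 2.9913; exp(−2.9913) = 0.050222.
ρ = 1.47 × 0.050222 = 0.073826 kg/m³.

ρ ≈ 0.0738 kg/m³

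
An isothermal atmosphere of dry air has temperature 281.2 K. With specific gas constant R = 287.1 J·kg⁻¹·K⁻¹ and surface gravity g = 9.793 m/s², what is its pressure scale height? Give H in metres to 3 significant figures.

H ≈ 8240 m

The scale height of an isothermal atmosphere is H = RT/g.
H = 287.1 × 281.2 / 9.793 = 80733/9.793 = 8243.9 m.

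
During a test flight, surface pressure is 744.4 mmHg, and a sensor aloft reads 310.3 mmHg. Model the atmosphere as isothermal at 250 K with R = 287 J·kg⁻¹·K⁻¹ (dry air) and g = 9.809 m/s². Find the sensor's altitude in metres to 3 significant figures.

z ≈ 6400 m

Scale height: H = RT/g = 287 × 250 / 9.809 = 7314.7 m.
Invert the barometric formula: z = H ln(P₀/P).
P₀/P = 744.4/310.3 = 2.3990; ln(2.3990) = 0.87505.
z = 7314.7 × 0.87505 = 6400.7 m.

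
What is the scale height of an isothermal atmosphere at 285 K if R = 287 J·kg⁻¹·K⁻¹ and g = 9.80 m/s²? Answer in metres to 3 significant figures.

H ≈ 8350 m

The scale height of an isothermal atmosphere is H = RT/g.
H = 287 × 285 / 9.80 = 81795/9.80 = 8346.4 m.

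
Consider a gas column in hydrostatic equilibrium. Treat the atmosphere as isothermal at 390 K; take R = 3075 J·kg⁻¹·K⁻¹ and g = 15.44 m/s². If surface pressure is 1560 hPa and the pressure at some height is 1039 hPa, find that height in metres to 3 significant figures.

z ≈ 31600 m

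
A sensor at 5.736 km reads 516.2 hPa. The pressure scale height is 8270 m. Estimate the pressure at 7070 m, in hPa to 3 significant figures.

P ≈ 439 hPa

Between two levels, P₂ = P₁ exp(−Δz/H) with Δz = z₂ − z₁.
Δz = 7070.0 − 5736.0 = 1334.0 m; Δz/H = 1334.0/8270.0 = 0.16131.
P₂ = 516.2 × exp(−0.16131) = 516.2 × 0.85103 = 439.30 hPa.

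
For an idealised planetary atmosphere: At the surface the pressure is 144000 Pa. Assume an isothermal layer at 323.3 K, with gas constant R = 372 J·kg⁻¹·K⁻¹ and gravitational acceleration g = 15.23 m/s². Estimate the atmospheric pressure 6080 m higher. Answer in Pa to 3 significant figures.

P ≈ 66700 Pa

Scale height: H = RT/g = 372 × 323.3 / 15.23 = 7896.8 m.
Barometric formula: P = P₀ exp(−z/H).
z/H = 6080.0/7896.8 = 0.76993; exp(−0.76993) = 0.46305.
P = 144000 × 0.46305 = 66679 Pa.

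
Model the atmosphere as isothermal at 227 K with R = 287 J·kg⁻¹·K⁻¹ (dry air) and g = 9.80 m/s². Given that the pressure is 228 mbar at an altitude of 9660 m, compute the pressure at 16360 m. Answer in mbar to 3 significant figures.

Scale height: H = RT/g = 287 × 227 / 9.80 = 6647.9 m.
Between two levels, P₂ = P₁ exp(−Δz/H) with Δz = z₂ − z₁.
Δz = 16360 − 9660.0 = 6700.0 m; Δz/H = 6700.0/6647.9 = 1.0078.
P₂ = 228 × exp(−1.0078) = 228 × 0.36502 = 83.225 mbar.

P ≈ 83.2 mbar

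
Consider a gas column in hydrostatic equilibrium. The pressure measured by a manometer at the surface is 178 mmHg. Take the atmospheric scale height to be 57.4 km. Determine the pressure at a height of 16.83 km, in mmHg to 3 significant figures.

Barometric formula: P = P₀ exp(−z/H).
z/H = 16830/57400 = 0.29321; exp(−0.29321) = 0.74587.
P = 178 × 0.74587 = 132.76 mmHg.

P ≈ 133 mmHg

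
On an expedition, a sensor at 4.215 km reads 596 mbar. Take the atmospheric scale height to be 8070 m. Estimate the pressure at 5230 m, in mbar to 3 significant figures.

P ≈ 526 mbar

Between two levels, P₂ = P₁ exp(−Δz/H) with Δz = z₂ − z₁.
Δz = 5230.0 − 4215.0 = 1015.0 m; Δz/H = 1015.0/8070.0 = 0.12577.
P₂ = 596 × exp(−0.12577) = 596 × 0.88182 = 525.56 mbar.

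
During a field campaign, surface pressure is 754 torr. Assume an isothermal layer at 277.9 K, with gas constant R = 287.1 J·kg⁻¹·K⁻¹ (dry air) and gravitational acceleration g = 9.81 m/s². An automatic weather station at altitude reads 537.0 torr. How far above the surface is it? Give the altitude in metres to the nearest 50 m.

z ≈ 2750 m

Scale height: H = RT/g = 287.1 × 277.9 / 9.81 = 8133.0 m.
Invert the barometric formula: z = H ln(P₀/P).
P₀/P = 754/537.0 = 1.4041; ln(1.4041) = 0.33940.
z = 8133.0 × 0.33940 = 2760.3 m.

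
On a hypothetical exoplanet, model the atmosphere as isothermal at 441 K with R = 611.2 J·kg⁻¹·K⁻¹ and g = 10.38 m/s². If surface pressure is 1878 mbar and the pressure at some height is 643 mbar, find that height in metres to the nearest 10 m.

z ≈ 27830 m

Scale height: H = RT/g = 611.2 × 441 / 10.38 = 25967 m.
Invert the barometric formula: z = H ln(P₀/P).
P₀/P = 1878/643 = 2.9207; ln(2.9207) = 1.0718.
z = 25967 × 1.0718 = 27831 m.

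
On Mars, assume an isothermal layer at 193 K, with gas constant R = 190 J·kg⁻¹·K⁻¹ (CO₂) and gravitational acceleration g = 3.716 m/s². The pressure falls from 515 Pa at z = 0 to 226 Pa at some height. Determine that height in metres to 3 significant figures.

Scale height: H = RT/g = 190 × 193 / 3.716 = 9868.1 m.
Invert the barometric formula: z = H ln(P₀/P).
P₀/P = 515/226 = 2.2788; ln(2.2788) = 0.82365.
z = 9868.1 × 0.82365 = 8127.9 m.

z ≈ 8130 m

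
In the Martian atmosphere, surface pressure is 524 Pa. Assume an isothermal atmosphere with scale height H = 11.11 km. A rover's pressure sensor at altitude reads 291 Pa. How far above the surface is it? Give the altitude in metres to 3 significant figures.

z ≈ 6530 m

Invert the barometric formula: z = H ln(P₀/P).
P₀/P = 524/291 = 1.8007; ln(1.8007) = 0.58818.
z = 11110 × 0.58818 = 6534.7 m.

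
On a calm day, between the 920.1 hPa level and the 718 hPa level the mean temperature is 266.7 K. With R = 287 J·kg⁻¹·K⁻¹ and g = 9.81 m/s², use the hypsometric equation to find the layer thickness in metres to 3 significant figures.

Δz ≈ 1940 m

Hypsometric equation: Δz = (R T̄/g) ln(P₁/P₂).
R T̄/g = 287 × 266.7 / 9.81 = 7802.5 m.
ln(920.1/718) = ln(1.2815) = 0.24803.
Δz = 7802.5 × 0.24803 = 1935.3 m.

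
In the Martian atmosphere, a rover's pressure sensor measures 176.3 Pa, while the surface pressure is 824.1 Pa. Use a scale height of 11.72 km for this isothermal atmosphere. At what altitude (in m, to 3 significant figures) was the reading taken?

Invert the barometric formula: z = H ln(P₀/P).
P₀/P = 824.1/176.3 = 4.6744; ln(4.6744) = 1.5421.
z = 11720 × 1.5421 = 18073 m.

z ≈ 18100 m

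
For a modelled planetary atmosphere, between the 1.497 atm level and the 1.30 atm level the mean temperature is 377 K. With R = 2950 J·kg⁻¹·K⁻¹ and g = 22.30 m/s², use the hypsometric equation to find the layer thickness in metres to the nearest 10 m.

Δz ≈ 7040 m

Hypsometric equation: Δz = (R T̄/g) ln(P₁/P₂).
R T̄/g = 2950 × 377 / 22.30 = 49872 m.
ln(1.497/1.30) = ln(1.1515) = 0.14107.
Δz = 49872 × 0.14107 = 7035.4 m.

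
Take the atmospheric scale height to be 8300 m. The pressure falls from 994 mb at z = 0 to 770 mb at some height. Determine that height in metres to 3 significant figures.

Invert the barometric formula: z = H ln(P₀/P).
P₀/P = 994/770 = 1.2909; ln(1.2909) = 0.25534.
z = 8300.0 × 0.25534 = 2119.3 m.

z ≈ 2120 m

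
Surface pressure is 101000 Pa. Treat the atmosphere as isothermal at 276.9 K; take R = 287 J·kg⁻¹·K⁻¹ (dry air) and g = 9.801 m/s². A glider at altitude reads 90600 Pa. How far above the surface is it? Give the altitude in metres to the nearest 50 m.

z ≈ 900 m

Scale height: H = RT/g = 287 × 276.9 / 9.801 = 8108.4 m.
Invert the barometric formula: z = H ln(P₀/P).
P₀/P = 101000/90600 = 1.1148; ln(1.1148) = 0.10868.
z = 8108.4 × 0.10868 = 881.22 m.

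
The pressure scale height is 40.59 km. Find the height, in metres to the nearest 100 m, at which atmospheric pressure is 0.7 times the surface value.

z ≈ 14500 m

Set P/P₀ = exp(−z/H) = 0.7, so z = −H ln(0.7).
−ln(0.7) = 0.35667; z = 40590 × 0.35667 = 14477 m.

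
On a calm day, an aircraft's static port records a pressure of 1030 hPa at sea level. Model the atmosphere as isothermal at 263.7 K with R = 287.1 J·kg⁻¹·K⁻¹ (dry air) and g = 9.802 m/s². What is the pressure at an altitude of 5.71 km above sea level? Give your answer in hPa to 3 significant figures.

P ≈ 492 hPa

Scale height: H = RT/g = 287.1 × 263.7 / 9.802 = 7723.8 m.
Barometric formula: P = P₀ exp(−z/H).
z/H = 5710.0/7723.8 = 0.73927; exp(−0.73927) = 0.47746.
P = 1030 × 0.47746 = 491.78 hPa.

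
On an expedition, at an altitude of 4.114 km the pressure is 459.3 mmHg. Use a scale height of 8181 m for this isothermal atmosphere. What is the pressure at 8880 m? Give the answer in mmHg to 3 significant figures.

P ≈ 257 mmHg

Between two levels, P₂ = P₁ exp(−Δz/H) with Δz = z₂ − z₁.
Δz = 8880.0 − 4114.0 = 4766.0 m; Δz/H = 4766.0/8181.0 = 0.58257.
P₂ = 459.3 × exp(−0.58257) = 459.3 × 0.55846 = 256.50 mmHg.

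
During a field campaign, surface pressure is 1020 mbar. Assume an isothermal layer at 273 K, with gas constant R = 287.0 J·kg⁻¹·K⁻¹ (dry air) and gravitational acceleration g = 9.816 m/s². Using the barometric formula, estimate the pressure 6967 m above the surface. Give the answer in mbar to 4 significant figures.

Scale height: H = RT/g = 287.0 × 273 / 9.816 = 7982.0 m.
Barometric formula: P = P₀ exp(−z/H).
z/H = 6967.0/7982.0 = 0.87284; exp(−0.87284) = 0.41776.
P = 1020 × 0.41776 = 426.12 mbar.

P ≈ 426.1 mbar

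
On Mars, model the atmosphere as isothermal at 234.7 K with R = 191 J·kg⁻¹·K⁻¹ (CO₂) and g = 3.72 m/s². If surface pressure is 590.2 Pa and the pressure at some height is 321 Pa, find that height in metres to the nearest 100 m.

z ≈ 7300 m

Scale height: H = RT/g = 191 × 234.7 / 3.72 = 12050 m.
Invert the barometric formula: z = H ln(P₀/P).
P₀/P = 590.2/321 = 1.8386; ln(1.8386) = 0.60900.
z = 12050 × 0.60900 = 7338.4 m.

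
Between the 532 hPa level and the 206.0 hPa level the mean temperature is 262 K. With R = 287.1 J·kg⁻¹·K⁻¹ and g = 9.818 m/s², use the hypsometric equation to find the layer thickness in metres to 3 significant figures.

Hypsometric equation: Δz = (R T̄/g) ln(P₁/P₂).
R T̄/g = 287.1 × 262 / 9.818 = 7661.5 m.
ln(532/206.0) = ln(2.5825) = 0.94876.
Δz = 7661.5 × 0.94876 = 7268.9 m.

Δz ≈ 7270 m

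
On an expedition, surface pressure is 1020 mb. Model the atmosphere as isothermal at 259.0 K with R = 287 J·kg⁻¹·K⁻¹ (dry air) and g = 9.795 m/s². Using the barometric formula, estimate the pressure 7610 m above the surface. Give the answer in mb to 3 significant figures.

P ≈ 374 mb

Scale height: H = RT/g = 287 × 259.0 / 9.795 = 7588.9 m.
Barometric formula: P = P₀ exp(−z/H).
z/H = 7610.0/7588.9 = 1.0028; exp(−1.0028) = 0.36685.
P = 1020 × 0.36685 = 374.19 mb.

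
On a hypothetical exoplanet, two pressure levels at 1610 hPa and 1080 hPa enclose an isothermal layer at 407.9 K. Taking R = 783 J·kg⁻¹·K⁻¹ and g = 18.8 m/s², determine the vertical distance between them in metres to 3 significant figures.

Hypsometric equation: Δz = (R T̄/g) ln(P₁/P₂).
R T̄/g = 783 × 407.9 / 18.8 = 16989 m.
ln(1610/1080) = ln(1.4907) = 0.39925.
Δz = 16989 × 0.39925 = 6782.9 m.

Δz ≈ 6780 m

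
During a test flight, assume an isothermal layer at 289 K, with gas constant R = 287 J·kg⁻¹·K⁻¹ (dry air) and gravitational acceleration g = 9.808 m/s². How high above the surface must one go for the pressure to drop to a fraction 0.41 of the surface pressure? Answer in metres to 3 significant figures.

Scale height: H = RT/g = 287 × 289 / 9.808 = 8456.7 m.
Set P/P₀ = exp(−z/H) = 0.41, so z = −H ln(0.41).
−ln(0.41) = 0.89160; z = 8456.7 × 0.89160 = 7540.0 m.

z ≈ 7540 m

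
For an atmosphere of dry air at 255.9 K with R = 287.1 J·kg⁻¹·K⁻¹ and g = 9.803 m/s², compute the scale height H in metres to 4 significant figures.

H ≈ 7495 m

The scale height of an isothermal atmosphere is H = RT/g.
H = 287.1 × 255.9 / 9.803 = 73469/9.803 = 7494.5 m.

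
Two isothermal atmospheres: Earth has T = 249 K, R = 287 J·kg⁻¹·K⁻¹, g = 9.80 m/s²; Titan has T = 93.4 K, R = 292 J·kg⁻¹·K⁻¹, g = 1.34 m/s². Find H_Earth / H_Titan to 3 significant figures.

H = RT/g for each body.
H_Earth = 287 × 249 / 9.80 = 7292.1 m.
H_Titan = 292 × 93.4 / 1.34 = 20353 m.
H_Earth/H_Titan = 7292.1/20353 = 0.35828.

H_Earth/H_Titan ≈ 0.358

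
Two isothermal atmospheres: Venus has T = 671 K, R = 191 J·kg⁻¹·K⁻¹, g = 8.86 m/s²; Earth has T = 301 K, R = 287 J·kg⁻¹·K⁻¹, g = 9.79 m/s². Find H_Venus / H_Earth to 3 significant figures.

H_Venus/H_Earth ≈ 1.64

H = RT/g for each body.
H_Venus = 191 × 671 / 8.86 = 14465 m.
H_Earth = 287 × 301 / 9.79 = 8824.0 m.
H_Venus/H_Earth = 14465/8824.0 = 1.6393.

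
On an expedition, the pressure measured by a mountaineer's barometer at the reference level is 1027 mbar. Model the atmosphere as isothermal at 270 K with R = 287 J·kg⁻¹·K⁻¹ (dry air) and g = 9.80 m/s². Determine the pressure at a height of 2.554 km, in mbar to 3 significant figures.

Scale height: H = RT/g = 287 × 270 / 9.80 = 7907.1 m.
Barometric formula: P = P₀ exp(−z/H).
z/H = 2554.0/7907.1 = 0.32300; exp(−0.32300) = 0.72397.
P = 1027 × 0.72397 = 743.52 mbar.

P ≈ 744 mbar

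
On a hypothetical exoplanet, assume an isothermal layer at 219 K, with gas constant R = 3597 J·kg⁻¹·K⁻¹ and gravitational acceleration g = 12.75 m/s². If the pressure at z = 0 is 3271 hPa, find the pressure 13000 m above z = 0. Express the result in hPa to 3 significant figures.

P ≈ 2650 hPa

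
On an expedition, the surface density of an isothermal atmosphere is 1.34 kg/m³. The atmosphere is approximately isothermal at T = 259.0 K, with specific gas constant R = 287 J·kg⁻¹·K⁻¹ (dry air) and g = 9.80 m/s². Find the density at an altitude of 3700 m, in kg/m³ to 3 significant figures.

ρ ≈ 0.823 kg/m³

Scale height: H = RT/g = 287 × 259.0 / 9.80 = 7585.0 m.
In an isothermal atmosphere, density decays like pressure: ρ = ρ₀ exp(−z/H).
z/H = 3700.0/7585.0 = 0.48780; exp(−0.48780) = 0.61398.
ρ = 1.34 × 0.61398 = 0.82273 kg/m³.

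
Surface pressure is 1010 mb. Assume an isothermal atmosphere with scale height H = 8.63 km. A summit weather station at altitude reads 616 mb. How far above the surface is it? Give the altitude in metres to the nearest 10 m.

z ≈ 4270 m

Invert the barometric formula: z = H ln(P₀/P).
P₀/P = 1010/616 = 1.6396; ln(1.6396) = 0.49445.
z = 8630.0 × 0.49445 = 4267.1 m.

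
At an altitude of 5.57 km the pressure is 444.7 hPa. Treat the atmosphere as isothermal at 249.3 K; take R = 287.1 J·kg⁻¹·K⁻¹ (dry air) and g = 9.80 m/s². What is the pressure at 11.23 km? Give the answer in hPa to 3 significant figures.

Scale height: H = RT/g = 287.1 × 249.3 / 9.80 = 7303.5 m.
Between two levels, P₂ = P₁ exp(−Δz/H) with Δz = z₂ − z₁.
Δz = 11230 − 5570.0 = 5660.0 m; Δz/H = 5660.0/7303.5 = 0.77497.
P₂ = 444.7 × exp(−0.77497) = 444.7 × 0.46072 = 204.88 hPa.

P ≈ 205 hPa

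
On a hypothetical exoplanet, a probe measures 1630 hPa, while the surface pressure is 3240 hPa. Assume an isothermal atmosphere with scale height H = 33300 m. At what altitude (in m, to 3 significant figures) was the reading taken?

z ≈ 22900 m

Invert the barometric formula: z = H ln(P₀/P).
P₀/P = 3240/1630 = 1.9877; ln(1.9877) = 0.68698.
z = 33300 × 0.68698 = 22876 m.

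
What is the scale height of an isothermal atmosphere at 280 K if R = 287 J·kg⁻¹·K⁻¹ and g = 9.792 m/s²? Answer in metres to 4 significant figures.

H ≈ 8207 m

The scale height of an isothermal atmosphere is H = RT/g.
H = 287 × 280 / 9.792 = 80360/9.792 = 8206.7 m.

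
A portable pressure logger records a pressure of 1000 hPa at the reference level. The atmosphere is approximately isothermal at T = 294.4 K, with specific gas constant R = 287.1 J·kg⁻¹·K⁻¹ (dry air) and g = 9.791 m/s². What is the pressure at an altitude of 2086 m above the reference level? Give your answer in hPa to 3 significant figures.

P ≈ 785 hPa

Scale height: H = RT/g = 287.1 × 294.4 / 9.791 = 8632.6 m.
Barometric formula: P = P₀ exp(−z/H).
z/H = 2086.0/8632.6 = 0.24164; exp(−0.24164) = 0.78534.
P = 1000 × 0.78534 = 785.34 hPa.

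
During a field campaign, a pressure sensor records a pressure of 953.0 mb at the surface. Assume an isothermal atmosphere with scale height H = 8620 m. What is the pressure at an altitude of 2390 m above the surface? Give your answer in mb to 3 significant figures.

Barometric formula: P = P₀ exp(−z/H).
z/H = 2390.0/8620.0 = 0.27726; exp(−0.27726) = 0.75786.
P = 953.0 × 0.75786 = 722.24 mb.

P ≈ 722 mb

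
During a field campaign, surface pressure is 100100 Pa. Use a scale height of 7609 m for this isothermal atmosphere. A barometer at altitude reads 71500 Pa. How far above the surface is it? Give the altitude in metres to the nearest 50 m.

Invert the barometric formula: z = H ln(P₀/P).
P₀/P = 100100/71500 = 1.4000; ln(1.4000) = 0.33647.
z = 7609.0 × 0.33647 = 2560.2 m.

z ≈ 2550 m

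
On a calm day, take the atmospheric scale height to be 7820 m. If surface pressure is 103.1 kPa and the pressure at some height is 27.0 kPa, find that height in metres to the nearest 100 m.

Invert the barometric formula: z = H ln(P₀/P).
P₀/P = 103.1/27.0 = 3.8185; ln(3.8185) = 1.3399.
z = 7820.0 × 1.3399 = 10478 m.

z ≈ 10500 m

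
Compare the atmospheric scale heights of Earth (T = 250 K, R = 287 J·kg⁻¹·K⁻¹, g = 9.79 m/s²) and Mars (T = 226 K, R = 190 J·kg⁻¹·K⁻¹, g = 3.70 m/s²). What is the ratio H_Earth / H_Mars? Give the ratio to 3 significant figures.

H_Earth/H_Mars ≈ 0.632

H = RT/g for each body.
H_Earth = 287 × 250 / 9.79 = 7328.9 m.
H_Mars = 190 × 226 / 3.70 = 11605 m.
H_Earth/H_Mars = 7328.9/11605 = 0.63153.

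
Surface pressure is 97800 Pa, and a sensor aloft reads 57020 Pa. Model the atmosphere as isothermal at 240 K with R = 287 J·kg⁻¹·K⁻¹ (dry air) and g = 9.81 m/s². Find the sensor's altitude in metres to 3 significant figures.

z ≈ 3790 m

Scale height: H = RT/g = 287 × 240 / 9.81 = 7021.4 m.
Invert the barometric formula: z = H ln(P₀/P).
P₀/P = 97800/57020 = 1.7152; ln(1.7152) = 0.53953.
z = 7021.4 × 0.53953 = 3788.3 m.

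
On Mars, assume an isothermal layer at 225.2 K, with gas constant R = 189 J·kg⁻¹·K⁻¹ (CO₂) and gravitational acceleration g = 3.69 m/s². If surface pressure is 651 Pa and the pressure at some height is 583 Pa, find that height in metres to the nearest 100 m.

z ≈ 1300 m

Scale height: H = RT/g = 189 × 225.2 / 3.69 = 11535 m.
Invert the barometric formula: z = H ln(P₀/P).
P₀/P = 651/583 = 1.1166; ln(1.1166) = 0.11029.
z = 11535 × 0.11029 = 1272.2 m.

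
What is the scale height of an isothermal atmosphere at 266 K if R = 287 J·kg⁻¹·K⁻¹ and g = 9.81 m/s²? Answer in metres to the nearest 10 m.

The scale height of an isothermal atmosphere is H = RT/g.
H = 287 × 266 / 9.81 = 76342/9.81 = 7782.1 m.

H ≈ 7780 m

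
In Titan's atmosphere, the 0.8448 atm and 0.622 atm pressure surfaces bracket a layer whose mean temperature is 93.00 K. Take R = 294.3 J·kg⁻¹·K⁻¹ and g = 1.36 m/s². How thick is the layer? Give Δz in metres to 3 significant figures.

Hypsometric equation: Δz = (R T̄/g) ln(P₁/P₂).
R T̄/g = 294.3 × 93.00 / 1.36 = 20125 m.
ln(0.8448/0.622) = ln(1.3582) = 0.30616.
Δz = 20125 × 0.30616 = 6161.5 m.

Δz ≈ 6160 m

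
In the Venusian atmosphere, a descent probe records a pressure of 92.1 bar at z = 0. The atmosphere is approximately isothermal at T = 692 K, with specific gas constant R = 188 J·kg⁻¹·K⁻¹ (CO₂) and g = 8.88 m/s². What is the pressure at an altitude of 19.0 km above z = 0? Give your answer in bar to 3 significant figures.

Scale height: H = RT/g = 188 × 692 / 8.88 = 14650 m.
Barometric formula: P = P₀ exp(−z/H).
z/H = 19000/14650 = 1.2969; exp(−1.2969) = 0.27338.
P = 92.1 × 0.27338 = 25.178 bar.

P ≈ 25.2 bar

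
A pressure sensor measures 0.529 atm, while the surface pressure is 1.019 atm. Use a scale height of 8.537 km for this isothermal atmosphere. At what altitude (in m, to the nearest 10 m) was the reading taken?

z ≈ 5600 m

Invert the barometric formula: z = H ln(P₀/P).
P₀/P = 1.019/0.529 = 1.9263; ln(1.9263) = 0.65560.
z = 8537.0 × 0.65560 = 5596.9 m.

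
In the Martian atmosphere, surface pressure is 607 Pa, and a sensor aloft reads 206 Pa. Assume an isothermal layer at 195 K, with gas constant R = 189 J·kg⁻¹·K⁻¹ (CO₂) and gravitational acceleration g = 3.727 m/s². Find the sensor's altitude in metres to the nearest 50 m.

Scale height: H = RT/g = 189 × 195 / 3.727 = 9888.7 m.
Invert the barometric formula: z = H ln(P₀/P).
P₀/P = 607/206 = 2.9466; ln(2.9466) = 1.0807.
z = 9888.7 × 1.0807 = 10687 m.

z ≈ 10700 m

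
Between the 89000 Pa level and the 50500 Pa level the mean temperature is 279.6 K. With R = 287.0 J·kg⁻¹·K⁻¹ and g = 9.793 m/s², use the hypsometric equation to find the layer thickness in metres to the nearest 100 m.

Hypsometric equation: Δz = (R T̄/g) ln(P₁/P₂).
R T̄/g = 287.0 × 279.6 / 9.793 = 8194.1 m.
ln(89000/50500) = ln(1.7624) = 0.56668.
Δz = 8194.1 × 0.56668 = 4643.4 m.

Δz ≈ 4600 m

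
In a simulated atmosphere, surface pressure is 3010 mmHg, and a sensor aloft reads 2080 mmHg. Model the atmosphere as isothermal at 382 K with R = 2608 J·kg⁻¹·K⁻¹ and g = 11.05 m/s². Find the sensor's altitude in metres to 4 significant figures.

z ≈ 33320 m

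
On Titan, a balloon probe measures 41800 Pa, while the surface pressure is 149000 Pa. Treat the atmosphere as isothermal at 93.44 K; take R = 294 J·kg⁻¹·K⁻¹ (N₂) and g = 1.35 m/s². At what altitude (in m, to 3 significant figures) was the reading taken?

z ≈ 25900 m

Scale height: H = RT/g = 294 × 93.44 / 1.35 = 20349 m.
Invert the barometric formula: z = H ln(P₀/P).
P₀/P = 149000/41800 = 3.5646; ln(3.5646) = 1.2711.
z = 20349 × 1.2711 = 25866 m.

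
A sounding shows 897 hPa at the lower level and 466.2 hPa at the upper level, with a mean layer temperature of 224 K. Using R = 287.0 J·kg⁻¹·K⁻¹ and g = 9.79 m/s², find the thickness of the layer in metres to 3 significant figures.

Δz ≈ 4300 m

Hypsometric equation: Δz = (R T̄/g) ln(P₁/P₂).
R T̄/g = 287.0 × 224 / 9.79 = 6566.7 m.
ln(897/466.2) = ln(1.9241) = 0.65446.
Δz = 6566.7 × 0.65446 = 4297.6 m.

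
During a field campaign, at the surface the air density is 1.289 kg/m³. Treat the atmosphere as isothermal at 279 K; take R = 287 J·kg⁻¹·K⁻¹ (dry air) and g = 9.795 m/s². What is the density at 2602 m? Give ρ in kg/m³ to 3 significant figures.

Scale height: H = RT/g = 287 × 279 / 9.795 = 8174.9 m.
In an isothermal atmosphere, density decays like pressure: ρ = ρ₀ exp(−z/H).
z/H = 2602.0/8174.9 = 0.31829; exp(−0.31829) = 0.72739.
ρ = 1.289 × 0.72739 = 0.93761 kg/m³.

ρ ≈ 0.938 kg/m³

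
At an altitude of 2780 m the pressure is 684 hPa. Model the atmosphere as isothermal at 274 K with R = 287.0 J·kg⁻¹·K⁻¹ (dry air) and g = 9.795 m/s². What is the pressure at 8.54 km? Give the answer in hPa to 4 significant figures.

P ≈ 333.8 hPa

Scale height: H = RT/g = 287.0 × 274 / 9.795 = 8028.4 m.
Between two levels, P₂ = P₁ exp(−Δz/H) with Δz = z₂ − z₁.
Δz = 8540.0 − 2780.0 = 5760.0 m; Δz/H = 5760.0/8028.4 = 0.71745.
P₂ = 684 × exp(−0.71745) = 684 × 0.48800 = 333.79 hPa.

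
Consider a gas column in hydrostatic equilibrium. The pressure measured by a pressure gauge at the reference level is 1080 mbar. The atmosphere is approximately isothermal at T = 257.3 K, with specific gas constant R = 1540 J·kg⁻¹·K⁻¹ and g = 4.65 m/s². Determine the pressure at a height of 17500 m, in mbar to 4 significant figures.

Scale height: H = RT/g = 1540 × 257.3 / 4.65 = 85213 m.
Barometric formula: P = P₀ exp(−z/H).
z/H = 17500/85213 = 0.20537; exp(−0.20537) = 0.81435.
P = 1080 × 0.81435 = 879.50 mbar.

P ≈ 879.5 mbar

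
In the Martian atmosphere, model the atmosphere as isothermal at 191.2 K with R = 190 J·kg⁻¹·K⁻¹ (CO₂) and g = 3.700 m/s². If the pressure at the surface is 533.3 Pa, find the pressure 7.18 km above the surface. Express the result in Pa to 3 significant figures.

Scale height: H = RT/g = 190 × 191.2 / 3.700 = 9818.4 m.
Barometric formula: P = P₀ exp(−z/H).
z/H = 7180.0/9818.4 = 0.73128; exp(−0.73128) = 0.48129.
P = 533.3 × 0.48129 = 256.67 Pa.

P ≈ 257 Pa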